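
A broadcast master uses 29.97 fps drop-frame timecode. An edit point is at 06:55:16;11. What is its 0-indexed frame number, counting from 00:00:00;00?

Complete 10-minute blocks: 41, each 17982 frames → 737262.
Remaining 5 whole minutes in the current block: 1800 + 4 × 1798 = 8992 frames.
Within the current minute: 16 × 30 + 11 − 2 = 489 (labels ;00/;01 skipped at this minute). Total = 737262 + 8992 + 489 = 746743.

746743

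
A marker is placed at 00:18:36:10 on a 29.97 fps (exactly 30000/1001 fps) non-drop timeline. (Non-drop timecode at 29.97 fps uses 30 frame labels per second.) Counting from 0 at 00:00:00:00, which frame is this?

Total seconds to the label: (0 × 3600 + 18 × 60 + 36) = 1116.
Frame index = 1116 × 30 + 10 = 33490.

frame 33490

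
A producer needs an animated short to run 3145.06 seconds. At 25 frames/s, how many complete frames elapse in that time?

Frames = 3145.06 × 25 = 157253/2 ≈ 78626.5000.
Complete frames: 78626.

78626 frames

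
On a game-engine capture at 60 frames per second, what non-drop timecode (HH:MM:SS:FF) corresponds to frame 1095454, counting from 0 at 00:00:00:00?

1095454 ÷ 60 = 18257 full seconds, remainder 34 frames.
18257 s = 5 h 4 min 17 s.
Timecode: 05:04:17:34.

05:04:17:34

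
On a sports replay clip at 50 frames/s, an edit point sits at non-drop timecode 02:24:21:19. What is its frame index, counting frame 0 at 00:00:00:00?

Total seconds to the label: (2 × 3600 + 24 × 60 + 21) = 8661.
Frame index = 8661 × 50 + 19 = 433069.

frame 433069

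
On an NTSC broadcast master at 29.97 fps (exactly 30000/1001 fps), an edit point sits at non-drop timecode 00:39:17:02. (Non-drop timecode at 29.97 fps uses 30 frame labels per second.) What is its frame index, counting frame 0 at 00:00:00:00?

Total seconds to the label: (0 × 3600 + 39 × 60 + 17) = 2357.
Frame index = 2357 × 30 + 2 = 70712.

70712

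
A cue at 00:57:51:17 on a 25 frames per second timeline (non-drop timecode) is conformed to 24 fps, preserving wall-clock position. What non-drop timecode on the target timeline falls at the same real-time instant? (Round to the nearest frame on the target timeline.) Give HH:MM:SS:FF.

Source frame index: (0×3600 + 57×60 + 51) × 25 + 17 = 86792.
Real time: 86792 / (25) = 86792/25 s.
Target frame: (86792/25) × (24) = 2083008/25 ≈ 83320.320 → 83320.
At 24 labels/s: frame 83320 → 00:57:51:16.

00:57:51:16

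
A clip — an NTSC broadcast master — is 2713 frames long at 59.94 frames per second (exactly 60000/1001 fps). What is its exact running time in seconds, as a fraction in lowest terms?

Running time = 2713 ÷ (60000/1001) = 2713 × 1001/60000 = 2715713/60000 s.

2715713/60000 seconds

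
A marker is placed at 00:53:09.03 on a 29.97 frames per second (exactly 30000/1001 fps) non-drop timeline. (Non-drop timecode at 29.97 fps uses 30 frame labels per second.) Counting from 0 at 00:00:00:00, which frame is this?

frame 95673

Total seconds to the label: (0 × 3600 + 53 × 60 + 9) = 3189.
Frame index = 3189 × 30 + 3 = 95673.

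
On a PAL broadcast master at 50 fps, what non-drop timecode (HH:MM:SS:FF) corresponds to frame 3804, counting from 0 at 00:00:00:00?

3804 ÷ 50 = 76 full seconds, remainder 4 frames.
76 s = 0 h 1 min 16 s.
Timecode: 00:01:16:04.

00:01:16:04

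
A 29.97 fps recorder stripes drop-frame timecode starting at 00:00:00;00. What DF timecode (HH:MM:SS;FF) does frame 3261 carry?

Ten DF minutes hold 17982 frames, so frame 3261 lies in block 0 (frames 0–17981) with 3261 frames into that block.
The block's first minute is 1800 frames and the rest 1798 each; 3261 frames reaches minute 1, so 0 × 18 + 1 × 2 = 2 labels have been skipped so far.
Adding those back, label number 3261 + 2 = 3263 at 30 labels/s is 108 s + 23 f = 0 h 1 min 48 s frame 23, i.e. 00:01:48;23.

00:01:48;23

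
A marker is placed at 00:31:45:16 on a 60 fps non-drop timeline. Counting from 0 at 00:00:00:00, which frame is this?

114316

Total seconds to the label: (0 × 3600 + 31 × 60 + 45) = 1905.
Frame index = 1905 × 60 + 16 = 114316.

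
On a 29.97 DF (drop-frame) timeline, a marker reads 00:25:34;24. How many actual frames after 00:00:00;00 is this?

Complete 10-minute blocks: 2, each 17982 frames → 35964.
Remaining 5 whole minutes in the current block: 1800 + 4 × 1798 = 8992 frames.
Within the current minute: 34 × 30 + 24 − 2 = 1042 (labels ;00/;01 skipped at this minute). Total = 35964 + 8992 + 1042 = 45998.

45998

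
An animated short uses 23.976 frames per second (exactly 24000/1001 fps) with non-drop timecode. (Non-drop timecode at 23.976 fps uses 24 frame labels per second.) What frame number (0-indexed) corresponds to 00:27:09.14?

Total seconds to the label: (0 × 3600 + 27 × 60 + 9) = 1629.
Frame index = 1629 × 24 + 14 = 39110.

frame 39110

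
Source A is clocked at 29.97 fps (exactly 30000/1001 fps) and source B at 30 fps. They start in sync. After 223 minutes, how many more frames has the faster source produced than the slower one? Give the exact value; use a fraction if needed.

401400/1001 frames

223 min = 13380 s.
A emits 30000/1001 × 13380 = 401400000/1001 frames; B emits 30 × 13380 = 401400.
Difference = 401400/1001 frames (≈ 400.9990); B is ahead of A.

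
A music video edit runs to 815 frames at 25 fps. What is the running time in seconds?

Running time = 815 / (25) = 32.6 s.

32.6 seconds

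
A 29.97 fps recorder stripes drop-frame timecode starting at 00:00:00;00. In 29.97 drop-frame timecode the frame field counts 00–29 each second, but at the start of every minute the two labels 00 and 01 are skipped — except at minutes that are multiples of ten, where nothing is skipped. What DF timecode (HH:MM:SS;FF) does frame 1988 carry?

00:01:06;10

Each 10-minute DF block holds 10 × 60 × 30 − 9 × 2 = 17982 frames. 1988 ÷ 17982 → 0 full blocks, remainder 1988.
Within the partial block the first minute is 1800 frames and each further minute 1798, so 1 further minute boundary passed. Total skipped labels = 18 × 0 + 2 × 1 = 2.
Non-drop label index = 1988 + 2 = 1990; at 30 labels/s that is 00:01:06:10, i.e. DF 00:01:06;10.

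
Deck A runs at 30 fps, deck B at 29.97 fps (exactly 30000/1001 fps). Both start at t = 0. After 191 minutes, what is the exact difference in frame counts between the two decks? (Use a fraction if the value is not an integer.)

343800/1001 frames

191 min = 11460 s.
A emits 30 × 11460 = 343800 frames; B emits 30000/1001 × 11460 = 343800000/1001.
Difference = 343800/1001 frames (≈ 343.4565); B is behind A.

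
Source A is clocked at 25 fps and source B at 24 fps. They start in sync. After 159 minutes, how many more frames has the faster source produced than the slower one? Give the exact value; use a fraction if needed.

9540 frames

159 min = 9540 s.
A emits 25 × 9540 = 238500 frames; B emits 24 × 9540 = 228960.
Difference = 9540 frames; B is behind A.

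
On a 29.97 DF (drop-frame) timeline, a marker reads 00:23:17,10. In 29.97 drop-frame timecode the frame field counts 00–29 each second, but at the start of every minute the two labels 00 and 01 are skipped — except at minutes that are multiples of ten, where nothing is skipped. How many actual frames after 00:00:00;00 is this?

41878

Complete 10-minute blocks: 2, each 17982 frames → 35964.
Remaining 3 whole minutes in the current block: 1800 + 2 × 1798 = 5396 frames.
Within the current minute: 17 × 30 + 10 − 2 = 518 (labels ;00/;01 skipped at this minute). Total = 35964 + 5396 + 518 = 41878.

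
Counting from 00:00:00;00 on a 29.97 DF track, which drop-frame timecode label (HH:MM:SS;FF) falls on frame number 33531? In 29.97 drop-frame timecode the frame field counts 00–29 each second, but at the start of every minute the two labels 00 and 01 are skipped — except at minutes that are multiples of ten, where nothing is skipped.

Ten DF minutes hold 17982 frames, so frame 33531 lies in block 1 (frames 17982–35963) with 15549 frames into that block.
The block's first minute is 1800 frames and the rest 1798 each; 15549 frames reaches minute 8, so 1 × 18 + 8 × 2 = 34 labels have been skipped so far.
Adding those back, label number 33531 + 34 = 33565 at 30 labels/s is 1118 s + 25 f = 0 h 18 min 38 s frame 25, i.e. 00:18:38;25.

00:18:38;25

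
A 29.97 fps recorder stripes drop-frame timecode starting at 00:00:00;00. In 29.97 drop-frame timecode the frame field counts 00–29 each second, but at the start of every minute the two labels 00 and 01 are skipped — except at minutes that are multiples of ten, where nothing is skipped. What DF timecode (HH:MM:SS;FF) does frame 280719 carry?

Ten DF minutes hold 17982 frames, so frame 280719 lies in block 15 (frames 269730–287711) with 10989 frames into that block.
The block's first minute is 1800 frames and the rest 1798 each; 10989 frames reaches minute 6, so 15 × 18 + 6 × 2 = 282 labels have been skipped so far.
Adding those back, label number 280719 + 282 = 281001 at 30 labels/s is 9366 s + 21 f = 2 h 36 min 6 s frame 21, i.e. 02:36:06;21.

02:36:06;21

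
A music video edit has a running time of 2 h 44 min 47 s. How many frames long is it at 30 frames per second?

296610 frames

2 h 44 min 47 s = 9887 s.
Frames = 9887 × 30 = 296610.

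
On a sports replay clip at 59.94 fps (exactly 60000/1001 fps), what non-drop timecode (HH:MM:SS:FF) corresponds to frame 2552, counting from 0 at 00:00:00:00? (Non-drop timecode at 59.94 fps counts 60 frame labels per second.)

00:00:42:32

2552 ÷ 60 = 42 full seconds, remainder 32 frames.
42 s = 0 h 0 min 42 s.
Timecode: 00:00:42:32.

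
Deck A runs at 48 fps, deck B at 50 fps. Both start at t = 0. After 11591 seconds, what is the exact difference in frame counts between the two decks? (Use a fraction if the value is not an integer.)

23182 frames

A emits 48 × 11591 = 556368 frames; B emits 50 × 11591 = 579550.
Difference = 23182 frames; B is ahead of A.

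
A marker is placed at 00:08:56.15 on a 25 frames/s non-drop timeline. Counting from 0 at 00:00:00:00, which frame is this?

13415

Total seconds to the label: (0 × 3600 + 8 × 60 + 56) = 536.
Frame index = 536 × 25 + 15 = 13415.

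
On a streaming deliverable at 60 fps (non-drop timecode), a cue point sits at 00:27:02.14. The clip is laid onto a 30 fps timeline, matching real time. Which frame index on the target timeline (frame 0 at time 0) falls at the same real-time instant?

Source frame index: (0×3600 + 27×60 + 2) × 60 + 14 = 97334.
Real time: 97334 / (60) = 48667/30 s.
Target frame: (48667/30) × (30) = 48667.

frame 48667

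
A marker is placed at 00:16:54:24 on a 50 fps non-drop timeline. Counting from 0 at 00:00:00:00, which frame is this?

Total seconds to the label: (0 × 3600 + 16 × 60 + 54) = 1014.
Frame index = 1014 × 50 + 24 = 50724.

frame 50724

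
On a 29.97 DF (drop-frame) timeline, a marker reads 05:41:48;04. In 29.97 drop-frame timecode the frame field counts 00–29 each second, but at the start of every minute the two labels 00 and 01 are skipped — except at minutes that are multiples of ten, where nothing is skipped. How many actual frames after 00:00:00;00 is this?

614630

Complete 10-minute blocks: 34, each 17982 frames → 611388.
Remaining 1 whole minute in the current block: 1800 + 0 × 1798 = 1800 frames.
Within the current minute: 48 × 30 + 4 − 2 = 1442 (labels ;00/;01 skipped at this minute). Total = 611388 + 1800 + 1442 = 614630.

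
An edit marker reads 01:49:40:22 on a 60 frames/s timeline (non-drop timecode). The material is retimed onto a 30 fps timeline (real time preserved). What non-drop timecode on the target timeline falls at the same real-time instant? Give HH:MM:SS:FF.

01:49:40:11

Source frame index: (1×3600 + 49×60 + 40) × 60 + 22 = 394822.
Real time: 394822 / (60) = 197411/30 s.
Target frame: (197411/30) × (30) = 197411.
At 30 labels/s: frame 197411 → 01:49:40:11.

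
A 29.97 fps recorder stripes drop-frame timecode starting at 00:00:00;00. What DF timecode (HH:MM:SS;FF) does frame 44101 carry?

Ten DF minutes hold 17982 frames, so frame 44101 lies in block 2 (frames 35964–53945) with 8137 frames into that block.
The block's first minute is 1800 frames and the rest 1798 each; 8137 frames reaches minute 4, so 2 × 18 + 4 × 2 = 44 labels have been skipped so far.
Adding those back, label number 44101 + 44 = 44145 at 30 labels/s is 1471 s + 15 f = 0 h 24 min 31 s frame 15, i.e. 00:24:31;15.

00:24:31;15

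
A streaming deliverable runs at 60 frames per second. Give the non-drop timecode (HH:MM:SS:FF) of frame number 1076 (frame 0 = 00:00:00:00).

00:00:17:56

1076 ÷ 60 = 17 full seconds, remainder 56 frames.
17 s = 0 h 0 min 17 s.
Timecode: 00:00:17:56.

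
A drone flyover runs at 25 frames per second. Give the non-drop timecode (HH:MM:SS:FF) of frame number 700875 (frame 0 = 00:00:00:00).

700875 ÷ 25 = 28035 full seconds, remainder 0 frames.
28035 s = 7 h 47 min 15 s.
Timecode: 07:47:15:00.

07:47:15:00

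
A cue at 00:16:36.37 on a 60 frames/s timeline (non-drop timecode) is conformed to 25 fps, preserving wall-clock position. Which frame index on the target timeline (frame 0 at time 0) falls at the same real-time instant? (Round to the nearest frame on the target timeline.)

frame 24915

Source frame index: (0×3600 + 16×60 + 36) × 60 + 37 = 59797.
Real time: 59797 / (60) = 59797/60 s.
Target frame: (59797/60) × (25) = 298985/12 ≈ 24915.417 → 24915.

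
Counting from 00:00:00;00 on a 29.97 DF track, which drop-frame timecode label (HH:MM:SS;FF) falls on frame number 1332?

Each 10-minute DF block holds 10 × 60 × 30 − 9 × 2 = 17982 frames. 1332 ÷ 17982 → 0 full blocks, remainder 1332.
Within the partial block the first minute is 1800 frames and each further minute 1798, so 0 further minute boundaries passed. Total skipped labels = 18 × 0 + 2 × 0 = 0.
Non-drop label index = 1332 + 0 = 1332; at 30 labels/s that is 00:00:44:12, i.e. DF 00:00:44;12.

00:00:44;12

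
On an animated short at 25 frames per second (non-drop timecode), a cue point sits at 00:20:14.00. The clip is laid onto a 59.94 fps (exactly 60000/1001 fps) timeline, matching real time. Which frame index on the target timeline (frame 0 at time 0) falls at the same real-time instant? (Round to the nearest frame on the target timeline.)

Source frame index: (0×3600 + 20×60 + 14) × 25 + 0 = 30350.
Real time: 30350 / (25) = 1214 s.
Target frame: (1214) × (60000/1001) = 72840000/1001 ≈ 72767.233 → 72767.

frame 72767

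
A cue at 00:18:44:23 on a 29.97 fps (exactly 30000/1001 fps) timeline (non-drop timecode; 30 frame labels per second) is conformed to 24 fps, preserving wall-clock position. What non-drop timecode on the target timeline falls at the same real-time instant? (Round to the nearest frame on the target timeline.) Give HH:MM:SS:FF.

Source frame index: (0×3600 + 18×60 + 44) × 30 + 23 = 33743.
Real time: 33743 / (30000/1001) = 33776743/30000 s.
Target frame: (33776743/30000) × (24) = 33776743/1250 ≈ 27021.394 → 27021.
At 24 labels/s: frame 27021 → 00:18:45:21.

00:18:45:21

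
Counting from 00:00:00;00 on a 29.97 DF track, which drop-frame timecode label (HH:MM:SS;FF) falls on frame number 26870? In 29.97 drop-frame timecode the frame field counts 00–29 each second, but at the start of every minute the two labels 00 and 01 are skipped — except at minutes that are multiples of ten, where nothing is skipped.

Each 10-minute DF block holds 10 × 60 × 30 − 9 × 2 = 17982 frames. 26870 ÷ 17982 → 1 full block, remainder 8888.
Within the partial block the first minute is 1800 frames and each further minute 1798, so 4 further minute boundaries passed. Total skipped labels = 18 × 1 + 2 × 4 = 26.
Non-drop label index = 26870 + 26 = 26896; at 30 labels/s that is 00:14:56:16, i.e. DF 00:14:56;16.

00:14:56;16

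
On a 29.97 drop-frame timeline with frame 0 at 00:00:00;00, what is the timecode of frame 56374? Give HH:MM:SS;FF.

00:31:21;00

Ten DF minutes hold 17982 frames, so frame 56374 lies in block 3 (frames 53946–71927) with 2428 frames into that block.
The block's first minute is 1800 frames and the rest 1798 each; 2428 frames reaches minute 1, so 3 × 18 + 1 × 2 = 56 labels have been skipped so far.
Adding those back, label number 56374 + 56 = 56430 at 30 labels/s is 1881 s + 0 f = 0 h 31 min 21 s frame 0, i.e. 00:31:21;00.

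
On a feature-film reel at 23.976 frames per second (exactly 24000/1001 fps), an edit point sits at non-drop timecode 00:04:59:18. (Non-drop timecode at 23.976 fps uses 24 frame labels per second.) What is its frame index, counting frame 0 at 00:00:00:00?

Total seconds to the label: (0 × 3600 + 4 × 60 + 59) = 299.
Frame index = 299 × 24 + 18 = 7194.

frame 7194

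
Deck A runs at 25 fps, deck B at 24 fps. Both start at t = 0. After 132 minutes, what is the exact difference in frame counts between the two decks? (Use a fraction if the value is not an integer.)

7920 frames

132 min = 7920 s.
A emits 25 × 7920 = 198000 frames; B emits 24 × 7920 = 190080.
Difference = 7920 frames; B is behind A.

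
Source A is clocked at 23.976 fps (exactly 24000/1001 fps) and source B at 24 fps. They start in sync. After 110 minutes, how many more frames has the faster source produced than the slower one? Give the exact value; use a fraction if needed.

14400/91 frames

110 min = 6600 s.
A emits 24000/1001 × 6600 = 14400000/91 frames; B emits 24 × 6600 = 158400.
Difference = 14400/91 frames (≈ 158.2418); B is ahead of A.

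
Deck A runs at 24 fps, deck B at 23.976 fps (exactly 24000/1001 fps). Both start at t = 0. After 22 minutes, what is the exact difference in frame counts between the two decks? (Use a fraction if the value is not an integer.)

22 min = 1320 s.
A emits 24 × 1320 = 31680 frames; B emits 24000/1001 × 1320 = 2880000/91.
Difference = 2880/91 frames (≈ 31.6484); B is behind A.

2880/91 frames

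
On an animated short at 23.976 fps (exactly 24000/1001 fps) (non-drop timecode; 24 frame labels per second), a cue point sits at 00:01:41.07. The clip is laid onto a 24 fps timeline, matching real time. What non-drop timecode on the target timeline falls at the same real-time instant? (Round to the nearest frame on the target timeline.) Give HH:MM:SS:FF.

00:01:41:09

Source frame index: (0×3600 + 1×60 + 41) × 24 + 7 = 2431.
Real time: 2431 / (24000/1001) = 2433431/24000 s.
Target frame: (2433431/24000) × (24) = 2433431/1000 ≈ 2433.431 → 2433.
At 24 labels/s: frame 2433 → 00:01:41:09.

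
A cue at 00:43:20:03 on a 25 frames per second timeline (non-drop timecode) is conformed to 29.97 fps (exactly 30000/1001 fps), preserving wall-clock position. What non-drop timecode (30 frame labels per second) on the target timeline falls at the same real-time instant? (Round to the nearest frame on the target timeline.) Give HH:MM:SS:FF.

00:43:17:16

Source frame index: (0×3600 + 43×60 + 20) × 25 + 3 = 65003.
Real time: 65003 / (25) = 65003/25 s.
Target frame: (65003/25) × (30000/1001) = 78003600/1001 ≈ 77925.674 → 77926.
At 30 labels/s: frame 77926 → 00:43:17:16.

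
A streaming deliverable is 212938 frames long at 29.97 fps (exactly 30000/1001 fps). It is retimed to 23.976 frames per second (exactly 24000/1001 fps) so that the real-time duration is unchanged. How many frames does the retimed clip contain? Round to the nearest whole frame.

170350 frames

Frames at target rate = 212938 × (24000/1001) / (30000/1001) = 851752/5 ≈ 170350.400.
Nearest whole frame: 170350.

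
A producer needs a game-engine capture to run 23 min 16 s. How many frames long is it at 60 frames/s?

83760 frames

23 min 16 s = 1396 s.
Frames = 1396 × 60 = 83760.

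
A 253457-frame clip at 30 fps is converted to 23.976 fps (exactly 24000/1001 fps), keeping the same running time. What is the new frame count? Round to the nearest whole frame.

Frames at target rate = 253457 × (24000/1001) / (30) = 202765600/1001 ≈ 202563.037.
Nearest whole frame: 202563.

202563 frames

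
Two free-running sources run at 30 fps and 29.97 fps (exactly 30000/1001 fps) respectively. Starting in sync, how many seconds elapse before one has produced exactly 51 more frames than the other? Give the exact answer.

The gap grows by |30000/1001 − 30| = 30/1001 frames per second.
Time for a 51-frame gap: 51 ÷ (30/1001) = 1701.7 s.

1701.7 seconds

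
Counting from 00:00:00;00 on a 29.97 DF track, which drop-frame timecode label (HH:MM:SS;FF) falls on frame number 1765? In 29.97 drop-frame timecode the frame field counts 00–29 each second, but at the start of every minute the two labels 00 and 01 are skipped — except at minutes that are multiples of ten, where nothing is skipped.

Each 10-minute DF block holds 10 × 60 × 30 − 9 × 2 = 17982 frames. 1765 ÷ 17982 → 0 full blocks, remainder 1765.
Within the partial block the first minute is 1800 frames and each further minute 1798, so 0 further minute boundaries passed. Total skipped labels = 18 × 0 + 2 × 0 = 0.
Non-drop label index = 1765 + 0 = 1765; at 30 labels/s that is 00:00:58:25, i.e. DF 00:00:58;25.

00:00:58;25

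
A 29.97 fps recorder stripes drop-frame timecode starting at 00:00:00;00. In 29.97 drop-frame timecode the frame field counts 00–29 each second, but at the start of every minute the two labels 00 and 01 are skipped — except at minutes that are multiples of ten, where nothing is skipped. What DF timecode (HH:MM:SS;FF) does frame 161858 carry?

01:30:00;20

Ten DF minutes hold 17982 frames, so frame 161858 lies in block 9 (frames 161838–179819) with 20 frames into that block.
The block's first minute is 1800 frames and the rest 1798 each; 20 frames reaches minute 0, so 9 × 18 + 0 × 2 = 162 labels have been skipped so far.
Adding those back, label number 161858 + 162 = 162020 at 30 labels/s is 5400 s + 20 f = 1 h 30 min 0 s frame 20, i.e. 01:30:00;20.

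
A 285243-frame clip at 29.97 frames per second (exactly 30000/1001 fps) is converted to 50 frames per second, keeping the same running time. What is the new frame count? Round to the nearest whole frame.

475880 frames

Frames at target rate = 285243 × (50) / (30000/1001) = 95176081/200 ≈ 475880.405.
Nearest whole frame: 475880.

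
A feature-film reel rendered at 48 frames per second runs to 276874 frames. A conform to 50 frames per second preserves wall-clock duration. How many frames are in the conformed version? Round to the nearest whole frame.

Frames at target rate = 276874 × (50) / (48) = 3460925/12 ≈ 288410.417.
Nearest whole frame: 288410.

288410 frames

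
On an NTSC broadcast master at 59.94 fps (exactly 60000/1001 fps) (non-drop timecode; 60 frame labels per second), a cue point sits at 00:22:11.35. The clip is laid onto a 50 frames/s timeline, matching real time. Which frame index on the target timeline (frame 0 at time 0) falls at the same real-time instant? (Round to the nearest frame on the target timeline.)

frame 66646

Source frame index: (0×3600 + 22×60 + 11) × 60 + 35 = 79895.
Real time: 79895 / (60000/1001) = 15994979/12000 s.
Target frame: (15994979/12000) × (50) = 15994979/240 ≈ 66645.746 → 66646.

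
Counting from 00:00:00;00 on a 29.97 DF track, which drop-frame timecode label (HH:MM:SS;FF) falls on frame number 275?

00:00:09;05

Each 10-minute DF block holds 10 × 60 × 30 − 9 × 2 = 17982 frames. 275 ÷ 17982 → 0 full blocks, remainder 275.
Within the partial block the first minute is 1800 frames and each further minute 1798, so 0 further minute boundaries passed. Total skipped labels = 18 × 0 + 2 × 0 = 0.
Non-drop label index = 275 + 0 = 275; at 30 labels/s that is 00:00:09:05, i.e. DF 00:00:09;05.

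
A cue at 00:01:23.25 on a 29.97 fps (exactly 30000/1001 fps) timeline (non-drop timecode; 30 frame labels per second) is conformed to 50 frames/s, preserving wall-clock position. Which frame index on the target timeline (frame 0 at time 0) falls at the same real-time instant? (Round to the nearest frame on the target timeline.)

Source frame index: (0×3600 + 1×60 + 23) × 30 + 25 = 2515.
Real time: 2515 / (30000/1001) = 503503/6000 s.
Target frame: (503503/6000) × (50) = 503503/120 ≈ 4195.858 → 4196.

frame 4196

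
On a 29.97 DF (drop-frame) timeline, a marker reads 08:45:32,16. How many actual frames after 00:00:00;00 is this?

Complete 10-minute blocks: 52, each 17982 frames → 935064.
Remaining 5 whole minutes in the current block: 1800 + 4 × 1798 = 8992 frames.
Within the current minute: 32 × 30 + 16 − 2 = 974 (labels ;00/;01 skipped at this minute). Total = 935064 + 8992 + 974 = 945030.

945030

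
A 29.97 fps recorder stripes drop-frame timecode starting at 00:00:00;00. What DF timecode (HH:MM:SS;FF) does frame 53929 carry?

00:29:59;13

Ten DF minutes hold 17982 frames, so frame 53929 lies in block 2 (frames 35964–53945) with 17965 frames into that block.
The block's first minute is 1800 frames and the rest 1798 each; 17965 frames reaches minute 9, so 2 × 18 + 9 × 2 = 54 labels have been skipped so far.
Adding those back, label number 53929 + 54 = 53983 at 30 labels/s is 1799 s + 13 f = 0 h 29 min 59 s frame 13, i.e. 00:29:59;13.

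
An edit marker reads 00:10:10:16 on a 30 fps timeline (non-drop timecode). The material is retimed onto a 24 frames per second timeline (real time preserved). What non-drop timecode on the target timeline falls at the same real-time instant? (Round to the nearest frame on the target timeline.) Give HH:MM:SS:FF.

00:10:10:13

Source frame index: (0×3600 + 10×60 + 10) × 30 + 16 = 18316.
Real time: 18316 / (30) = 9158/15 s.
Target frame: (9158/15) × (24) = 73264/5 ≈ 14652.800 → 14653.
At 24 labels/s: frame 14653 → 00:10:10:13.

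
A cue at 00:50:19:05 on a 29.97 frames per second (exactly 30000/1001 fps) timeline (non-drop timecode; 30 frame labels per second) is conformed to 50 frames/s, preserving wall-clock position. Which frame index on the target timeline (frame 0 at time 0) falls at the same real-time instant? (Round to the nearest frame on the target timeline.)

Source frame index: (0×3600 + 50×60 + 19) × 30 + 5 = 90575.
Real time: 90575 / (30000/1001) = 3626623/1200 s.
Target frame: (3626623/1200) × (50) = 3626623/24 ≈ 151109.292 → 151109.

frame 151109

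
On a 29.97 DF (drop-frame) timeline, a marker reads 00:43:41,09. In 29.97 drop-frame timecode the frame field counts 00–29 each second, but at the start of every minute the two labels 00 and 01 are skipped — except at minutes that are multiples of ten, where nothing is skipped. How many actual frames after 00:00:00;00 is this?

As if non-drop at 30 labels/s: (0 × 3600 + 43 × 60 + 41) × 30 + 9 = 78639.
Minute boundaries passed: 43; those not divisible by 10: 43 − 4 = 39; dropped labels = 2 × 39 = 78.
Actual frame index = 78639 − 78 = 78561.

78561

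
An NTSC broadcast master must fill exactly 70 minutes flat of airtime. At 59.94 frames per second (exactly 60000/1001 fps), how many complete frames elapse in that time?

251748 frames

70 min = 4200 s.
Frames = 4200 × 60000/1001 = 36000000/143 ≈ 251748.2517.
Complete frames: 251748.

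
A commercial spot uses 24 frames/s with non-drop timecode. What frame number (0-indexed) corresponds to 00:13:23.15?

frame 19287

Total seconds to the label: (0 × 3600 + 13 × 60 + 23) = 803.
Frame index = 803 × 24 + 15 = 19287.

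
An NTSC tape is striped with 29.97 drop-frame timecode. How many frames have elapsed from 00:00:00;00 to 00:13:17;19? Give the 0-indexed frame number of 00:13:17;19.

23905

As if non-drop at 30 labels/s: (0 × 3600 + 13 × 60 + 17) × 30 + 19 = 23929.
Minute boundaries passed: 13; those not divisible by 10: 13 − 1 = 12; dropped labels = 2 × 12 = 24.
Actual frame index = 23929 − 24 = 23905.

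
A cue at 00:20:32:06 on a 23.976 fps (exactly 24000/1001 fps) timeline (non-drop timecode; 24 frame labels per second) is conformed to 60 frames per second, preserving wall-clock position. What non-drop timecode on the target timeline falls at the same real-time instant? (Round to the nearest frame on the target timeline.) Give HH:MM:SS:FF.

00:20:33:29

Source frame index: (0×3600 + 20×60 + 32) × 24 + 6 = 29574.
Real time: 29574 / (24000/1001) = 4933929/4000 s.
Target frame: (4933929/4000) × (60) = 14801787/200 ≈ 74008.935 → 74009.
At 60 labels/s: frame 74009 → 00:20:33:29.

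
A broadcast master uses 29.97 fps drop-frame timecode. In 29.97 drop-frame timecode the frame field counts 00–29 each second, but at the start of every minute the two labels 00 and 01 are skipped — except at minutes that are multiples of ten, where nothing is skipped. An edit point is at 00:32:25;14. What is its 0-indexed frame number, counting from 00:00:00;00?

58306

As if non-drop at 30 labels/s: (0 × 3600 + 32 × 60 + 25) × 30 + 14 = 58364.
Minute boundaries passed: 32; those not divisible by 10: 32 − 3 = 29; dropped labels = 2 × 29 = 58.
Actual frame index = 58364 − 58 = 58306.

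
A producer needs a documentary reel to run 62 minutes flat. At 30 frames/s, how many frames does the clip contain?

111600 frames

62 min = 3720 s.
Frames = 3720 × 30 = 111600.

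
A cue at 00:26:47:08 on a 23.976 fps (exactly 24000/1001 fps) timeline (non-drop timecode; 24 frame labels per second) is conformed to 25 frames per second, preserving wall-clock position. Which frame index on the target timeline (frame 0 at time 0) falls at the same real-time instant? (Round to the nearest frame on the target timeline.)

Source frame index: (0×3600 + 26×60 + 47) × 24 + 8 = 38576.
Real time: 38576 / (24000/1001) = 2413411/1500 s.
Target frame: (2413411/1500) × (25) = 2413411/60 ≈ 40223.517 → 40224.

frame 40224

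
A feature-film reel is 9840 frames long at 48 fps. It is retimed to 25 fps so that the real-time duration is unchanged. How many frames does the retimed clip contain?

Target frames = source frames × (target rate / source rate) = 9840 × (25)/(48) = 9840 × 25/48 = 5125.

5125 frames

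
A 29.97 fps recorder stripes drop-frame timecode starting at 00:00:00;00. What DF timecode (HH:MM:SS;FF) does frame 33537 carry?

00:18:39;01

Each 10-minute DF block holds 10 × 60 × 30 − 9 × 2 = 17982 frames. 33537 ÷ 17982 → 1 full block, remainder 15555.
Within the partial block the first minute is 1800 frames and each further minute 1798, so 8 further minute boundaries passed. Total skipped labels = 18 × 1 + 2 × 8 = 34.
Non-drop label index = 33537 + 34 = 33571; at 30 labels/s that is 00:18:39:01, i.e. DF 00:18:39;01.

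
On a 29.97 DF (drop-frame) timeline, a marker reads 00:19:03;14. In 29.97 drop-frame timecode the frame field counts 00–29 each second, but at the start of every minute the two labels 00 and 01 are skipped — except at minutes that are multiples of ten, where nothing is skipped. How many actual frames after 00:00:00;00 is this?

Complete 10-minute blocks: 1, each 17982 frames → 17982.
Remaining 9 whole minutes in the current block: 1800 + 8 × 1798 = 16184 frames.
Within the current minute: 3 × 30 + 14 − 2 = 102 (labels ;00/;01 skipped at this minute). Total = 17982 + 16184 + 102 = 34268.

34268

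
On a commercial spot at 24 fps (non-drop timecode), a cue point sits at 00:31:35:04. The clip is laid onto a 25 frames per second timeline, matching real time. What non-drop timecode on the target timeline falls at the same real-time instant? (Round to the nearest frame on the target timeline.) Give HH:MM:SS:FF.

00:31:35:04

Source frame index: (0×3600 + 31×60 + 35) × 24 + 4 = 45484.
Real time: 45484 / (24) = 11371/6 s.
Target frame: (11371/6) × (25) = 284275/6 ≈ 47379.167 → 47379.
At 25 labels/s: frame 47379 → 00:31:35:04.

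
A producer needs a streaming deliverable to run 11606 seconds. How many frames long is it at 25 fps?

Frames = 11606 × 25 = 290150.

290150 frames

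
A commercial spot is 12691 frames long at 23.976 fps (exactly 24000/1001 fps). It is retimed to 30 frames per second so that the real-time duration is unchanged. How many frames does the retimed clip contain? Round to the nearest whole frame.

Frames at target rate = 12691 × (30) / (24000/1001) = 12703691/800 ≈ 15879.614.
Nearest whole frame: 15880.

15880 frames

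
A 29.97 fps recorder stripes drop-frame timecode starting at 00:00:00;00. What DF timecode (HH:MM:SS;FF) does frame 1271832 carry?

Each 10-minute DF block holds 10 × 60 × 30 − 9 × 2 = 17982 frames. 1271832 ÷ 17982 → 70 full blocks, remainder 13092.
Within the partial block the first minute is 1800 frames and each further minute 1798, so 7 further minute boundaries passed. Total skipped labels = 18 × 70 + 2 × 7 = 1274.
Non-drop label index = 1271832 + 1274 = 1273106; at 30 labels/s that is 11:47:16:26, i.e. DF 11:47:16;26.

11:47:16;26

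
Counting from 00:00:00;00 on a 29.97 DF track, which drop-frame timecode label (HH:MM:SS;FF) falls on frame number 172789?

01:36:05;13

Each 10-minute DF block holds 10 × 60 × 30 − 9 × 2 = 17982 frames. 172789 ÷ 17982 → 9 full blocks, remainder 10951.
Within the partial block the first minute is 1800 frames and each further minute 1798, so 6 further minute boundaries passed. Total skipped labels = 18 × 9 + 2 × 6 = 174.
Non-drop label index = 172789 + 174 = 172963; at 30 labels/s that is 01:36:05:13, i.e. DF 01:36:05;13.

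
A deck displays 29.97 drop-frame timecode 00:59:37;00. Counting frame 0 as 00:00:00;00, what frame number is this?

Complete 10-minute blocks: 5, each 17982 frames → 89910.
Remaining 9 whole minutes in the current block: 1800 + 8 × 1798 = 16184 frames.
Within the current minute: 37 × 30 + 0 − 2 = 1108 (labels ;00/;01 skipped at this minute). Total = 89910 + 16184 + 1108 = 107202.

107202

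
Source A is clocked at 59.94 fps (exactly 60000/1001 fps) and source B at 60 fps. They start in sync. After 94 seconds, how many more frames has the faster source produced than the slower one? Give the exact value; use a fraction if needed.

5640/1001 frames

A emits 60000/1001 × 94 = 5640000/1001 frames; B emits 60 × 94 = 5640.
Difference = 5640/1001 frames (≈ 5.6344); B is ahead of A.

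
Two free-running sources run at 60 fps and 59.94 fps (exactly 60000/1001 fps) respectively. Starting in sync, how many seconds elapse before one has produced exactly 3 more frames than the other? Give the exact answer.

The gap grows by |60000/1001 − 60| = 60/1001 frames per second.
Time for a 3-frame gap: 3 ÷ (60/1001) = 50.05 s.

50.05 seconds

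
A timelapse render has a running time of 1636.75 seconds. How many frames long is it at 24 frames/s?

39282 frames

Frames = 1636.75 × 24 = 39282.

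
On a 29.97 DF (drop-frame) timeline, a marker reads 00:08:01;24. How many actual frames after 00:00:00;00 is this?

14438

As if non-drop at 30 labels/s: (0 × 3600 + 8 × 60 + 1) × 30 + 24 = 14454.
Minute boundaries passed: 8; those not divisible by 10: 8 − 0 = 8; dropped labels = 2 × 8 = 16.
Actual frame index = 14454 − 16 = 14438.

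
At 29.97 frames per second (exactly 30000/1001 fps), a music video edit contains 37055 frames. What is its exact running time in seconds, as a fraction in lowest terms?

Running time = 37055 ÷ (30000/1001) = 37055 × 1001/30000 = 7418411/6000 s.

7418411/6000 seconds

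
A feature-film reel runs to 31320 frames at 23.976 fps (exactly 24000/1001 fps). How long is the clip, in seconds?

1306.305 seconds

Running time = 31320 / (24000/1001) = 1306.305 s.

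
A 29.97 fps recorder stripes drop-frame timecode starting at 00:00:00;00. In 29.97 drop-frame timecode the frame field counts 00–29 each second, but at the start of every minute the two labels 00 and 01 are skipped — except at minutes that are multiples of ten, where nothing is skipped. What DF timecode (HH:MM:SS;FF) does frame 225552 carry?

02:05:25;28

Ten DF minutes hold 17982 frames, so frame 225552 lies in block 12 (frames 215784–233765) with 9768 frames into that block.
The block's first minute is 1800 frames and the rest 1798 each; 9768 frames reaches minute 5, so 12 × 18 + 5 × 2 = 226 labels have been skipped so far.
Adding those back, label number 225552 + 226 = 225778 at 30 labels/s is 7525 s + 28 f = 2 h 5 min 25 s frame 28, i.e. 02:05:25;28.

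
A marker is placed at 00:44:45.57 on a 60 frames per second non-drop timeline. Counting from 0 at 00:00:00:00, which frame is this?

161157

Total seconds to the label: (0 × 3600 + 44 × 60 + 45) = 2685.
Frame index = 2685 × 60 + 57 = 161157.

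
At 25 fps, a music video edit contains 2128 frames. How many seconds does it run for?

85.12 seconds

Running time = 2128 / (25) = 85.12 s.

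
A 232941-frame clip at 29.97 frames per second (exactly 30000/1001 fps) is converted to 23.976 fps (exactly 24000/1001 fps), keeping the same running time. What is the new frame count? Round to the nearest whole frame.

186353 frames

Frames at target rate = 232941 × (24000/1001) / (30000/1001) = 931764/5 ≈ 186352.800.
Nearest whole frame: 186353.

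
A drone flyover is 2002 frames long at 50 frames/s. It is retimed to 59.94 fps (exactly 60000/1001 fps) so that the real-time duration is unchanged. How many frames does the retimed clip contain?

2400 frames

Target frames = source frames × (target rate / source rate) = 2002 × (60000/1001)/(50) = 2002 × 1200/1001 = 2400.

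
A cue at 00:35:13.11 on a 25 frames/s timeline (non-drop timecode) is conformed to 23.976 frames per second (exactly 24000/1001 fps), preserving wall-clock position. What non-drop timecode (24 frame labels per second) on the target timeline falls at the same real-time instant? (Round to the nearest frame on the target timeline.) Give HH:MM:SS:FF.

Source frame index: (0×3600 + 35×60 + 13) × 25 + 11 = 52836.
Real time: 52836 / (25) = 52836/25 s.
Target frame: (52836/25) × (24000/1001) = 7246080/143 ≈ 50671.888 → 50672.
At 24 labels/s: frame 50672 → 00:35:11:08.

00:35:11:08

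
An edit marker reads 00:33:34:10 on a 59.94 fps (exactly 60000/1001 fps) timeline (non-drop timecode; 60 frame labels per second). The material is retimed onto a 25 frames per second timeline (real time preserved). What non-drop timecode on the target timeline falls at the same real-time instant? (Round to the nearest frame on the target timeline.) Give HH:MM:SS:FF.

00:33:36:05

Source frame index: (0×3600 + 33×60 + 34) × 60 + 10 = 120850.
Real time: 120850 / (60000/1001) = 2419417/1200 s.
Target frame: (2419417/1200) × (25) = 2419417/48 ≈ 50404.521 → 50405.
At 25 labels/s: frame 50405 → 00:33:36:05.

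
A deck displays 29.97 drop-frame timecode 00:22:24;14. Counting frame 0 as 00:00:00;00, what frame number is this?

40294

Complete 10-minute blocks: 2, each 17982 frames → 35964.
Remaining 2 whole minutes in the current block: 1800 + 1 × 1798 = 3598 frames.
Within the current minute: 24 × 30 + 14 − 2 = 732 (labels ;00/;01 skipped at this minute). Total = 35964 + 3598 + 732 = 40294.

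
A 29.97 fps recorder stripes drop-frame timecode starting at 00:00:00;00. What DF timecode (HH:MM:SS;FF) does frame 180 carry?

00:00:06;00

Each 10-minute DF block holds 10 × 60 × 30 − 9 × 2 = 17982 frames. 180 ÷ 17982 → 0 full blocks, remainder 180.
Within the partial block the first minute is 1800 frames and each further minute 1798, so 0 further minute boundaries passed. Total skipped labels = 18 × 0 + 2 × 0 = 0.
Non-drop label index = 180 + 0 = 180; at 30 labels/s that is 00:00:06:00, i.e. DF 00:00:06;00.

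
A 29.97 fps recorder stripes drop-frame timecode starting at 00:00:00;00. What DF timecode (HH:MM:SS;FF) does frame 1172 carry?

00:00:39;02

Each 10-minute DF block holds 10 × 60 × 30 − 9 × 2 = 17982 frames. 1172 ÷ 17982 → 0 full blocks, remainder 1172.
Within the partial block the first minute is 1800 frames and each further minute 1798, so 0 further minute boundaries passed. Total skipped labels = 18 × 0 + 2 × 0 = 0.
Non-drop label index = 1172 + 0 = 1172; at 30 labels/s that is 00:00:39:02, i.e. DF 00:00:39;02.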